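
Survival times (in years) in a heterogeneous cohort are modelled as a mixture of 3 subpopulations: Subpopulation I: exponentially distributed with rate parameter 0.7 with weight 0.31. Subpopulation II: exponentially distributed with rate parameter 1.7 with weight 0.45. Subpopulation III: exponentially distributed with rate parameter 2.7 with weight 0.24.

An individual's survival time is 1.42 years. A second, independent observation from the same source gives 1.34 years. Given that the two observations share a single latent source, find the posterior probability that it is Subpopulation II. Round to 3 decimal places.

0.341

The responsibility of component k is w_k f_k(x) divided by Σ_j w_j f_j(x).
Since both observations come from the same component, the likelihood for component k is f_k(x₁)·f_k(x₂).
  f_I = [0.259065] × [0.273987] = 0.0709805
  f_II = [0.152076] × [0.174231] = 0.0264965
  f_III = [0.058382] × [0.072458] = 0.00423024
Multiply by the mixture weights:
  w_I·f_I = 0.31 × 0.0709805 = 0.022004
  w_II·f_II = 0.45 × 0.0264965 = 0.0119234
  w_III·f_III = 0.24 × 0.00423024 = 0.00101526
Evidence: 0.022004 + 0.0119234 + 0.00101526 = 0.0349426
So the posterior for Subpopulation II is 0.0119234 / 0.0349426 ≈ 0.341.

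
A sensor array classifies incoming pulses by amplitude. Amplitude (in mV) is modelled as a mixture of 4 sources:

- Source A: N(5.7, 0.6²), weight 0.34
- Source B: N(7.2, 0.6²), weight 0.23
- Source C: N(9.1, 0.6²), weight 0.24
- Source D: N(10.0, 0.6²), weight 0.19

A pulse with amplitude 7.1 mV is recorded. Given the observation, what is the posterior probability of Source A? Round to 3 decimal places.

0.089

Apply Bayes' rule: the posterior for each component is proportional to its prior times its likelihood at x.
Component likelihoods at x = 7.1 mV:
  p_A = (1/(0.6·√(2π)))·exp(−(7.1−5.7)²/(2·0.6²)) = 0.664904·exp(-2.72222) = 0.0437031
  p_B = (1/(0.6·√(2π)))·exp(−(7.1−7.2)²/(2·0.6²)) = 0.664904·exp(-0.01389) = 0.655733
  p_C = (1/(0.6·√(2π)))·exp(−(7.1−9.1)²/(2·0.6²)) = 0.664904·exp(-5.55556) = 0.00257046
  p_D = (1/(0.6·√(2π)))·exp(−(7.1−10.0)²/(2·0.6²)) = 0.664904·exp(-11.68056) = 5.62287e-06
Weight by the priors:
  w_A·p_A = 0.34 × 0.0437031 = 0.0148591
  w_B·p_B = 0.23 × 0.655733 = 0.150819
  w_C·p_C = 0.24 × 0.00257046 = 0.000616912
  w_D·p_D = 0.19 × 5.62287e-06 = 1.06835e-06
Denominator: 0.0148591 + 0.150819 + 0.000616912 + 1.06835e-06 = 0.166296
P(Source A | 7.1 mV) = 0.0148591 / 0.166296 ≈ 0.089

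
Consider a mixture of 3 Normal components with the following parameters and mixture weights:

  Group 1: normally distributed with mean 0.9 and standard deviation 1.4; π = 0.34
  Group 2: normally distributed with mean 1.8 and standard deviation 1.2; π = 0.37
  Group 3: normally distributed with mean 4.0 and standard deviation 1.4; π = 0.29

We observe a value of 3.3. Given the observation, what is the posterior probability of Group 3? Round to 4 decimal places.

0.4813

P(component k | x) = P(Z=k)·f_k(x) / marginal(x), where marginal(x) = Σ_j P(Z=j)·f_j(x).
Component likelihoods at x = 3.3:
  L_1 = 0.0655594
  L_2 = 0.152208
  L_3 = 0.251475
Weight by the priors:
  P(Z=1)·L_1 = 0.34 × 0.0655594 = 0.0222902
  P(Z=2)·L_2 = 0.37 × 0.152208 = 0.0563168
  P(Z=3)·L_3 = 0.29 × 0.251475 = 0.0729278
Sum: 0.0222902 + 0.0563168 + 0.0729278 = 0.151535
So the posterior for Group 3 is 0.0729278 / 0.151535 ≈ 0.4813.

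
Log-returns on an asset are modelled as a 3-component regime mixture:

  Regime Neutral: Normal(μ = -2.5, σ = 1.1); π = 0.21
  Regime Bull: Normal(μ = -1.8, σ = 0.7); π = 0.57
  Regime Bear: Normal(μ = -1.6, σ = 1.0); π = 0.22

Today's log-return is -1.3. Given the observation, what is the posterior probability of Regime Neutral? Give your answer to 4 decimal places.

P(component k | x) = π_k·f_k(x) / marginal(x), where marginal(x) = Σ_j π_j·f_j(x).
Component likelihoods at x = -1.3:
  f_Neutral = 0.20003
  f_Bull = 0.441593
  f_Bear = 0.381388
Prior × likelihood for each component:
  π_Neutral·f_Neutral = 0.21 × 0.20003 = 0.0420062
  π_Bull·f_Bull = 0.57 × 0.441593 = 0.251708
  π_Bear·f_Bear = 0.22 × 0.381388 = 0.0839053
Normaliser: 0.0420062 + 0.251708 + 0.0839053 = 0.37762
P(Regime Neutral | the observation) ≈ 0.1112

0.1112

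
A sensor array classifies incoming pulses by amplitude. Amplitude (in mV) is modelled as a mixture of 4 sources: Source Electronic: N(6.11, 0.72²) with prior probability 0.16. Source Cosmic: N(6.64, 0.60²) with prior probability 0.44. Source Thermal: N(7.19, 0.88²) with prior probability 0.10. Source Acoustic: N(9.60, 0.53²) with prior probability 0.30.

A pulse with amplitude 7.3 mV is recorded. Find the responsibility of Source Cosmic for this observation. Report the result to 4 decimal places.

Posterior ∝ prior × likelihood, so P(k | x) ∝ w_k f_k(x); normalise over all components.
Evaluate each component's likelihood at the observed value:
  f_Electronic = (1/(0.72·√(2π)))·exp(−(7.3−6.11)²/(2·0.72²)) = 0.554087·exp(-1.36584) = 0.141385
  f_Cosmic = (1/(0.60·√(2π)))·exp(−(7.3−6.64)²/(2·0.60²)) = 0.664904·exp(-0.60500) = 0.363087
  f_Thermal = (1/(0.88·√(2π)))·exp(−(7.3−7.19)²/(2·0.88²)) = 0.453344·exp(-0.00781) = 0.449816
  f_Acoustic = (1/(0.53·√(2π)))·exp(−(7.3−9.60)²/(2·0.53²)) = 0.752721·exp(-9.41616) = 6.12699e-05
Weight by the priors:
  w_Electronic·f_Electronic = 0.16 × 0.141385 = 0.0226215
  w_Cosmic·f_Cosmic = 0.44 × 0.363087 = 0.159758
  w_Thermal·f_Thermal = 0.10 × 0.449816 = 0.0449816
  w_Acoustic·f_Acoustic = 0.30 × 6.12699e-05 = 1.8381e-05
Normaliser: 0.0226215 + 0.159758 + 0.0449816 + 1.8381e-05 = 0.22738
P(Source Cosmic | 7.3 mV) ≈ 0.7026

0.7026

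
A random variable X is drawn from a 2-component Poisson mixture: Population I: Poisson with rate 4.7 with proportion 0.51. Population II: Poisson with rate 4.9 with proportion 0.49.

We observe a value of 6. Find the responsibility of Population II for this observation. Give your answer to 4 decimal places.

The responsibility of component k is w_k f_k(x) divided by Σ_j w_j f_j(x).
Component likelihoods at x = 6:
  f_I = e^(−4.7)·4.7^6/6! = 0.136167
  f_II = e^(−4.9)·4.9^6/6! = 0.143153
Weight by the priors:
  w_I·f_I = 0.51 × 0.136167 = 0.069445
  w_II·f_II = 0.49 × 0.143153 = 0.0701451
Evidence: 0.069445 + 0.0701451 = 0.13959
P(Population II | x) = 0.0701451 / 0.13959 ≈ 0.5025

0.5025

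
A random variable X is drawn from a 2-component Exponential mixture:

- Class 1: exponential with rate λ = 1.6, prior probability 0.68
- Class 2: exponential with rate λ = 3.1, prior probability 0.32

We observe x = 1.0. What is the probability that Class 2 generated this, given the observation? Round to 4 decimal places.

The responsibility of component k is π_k f_k(x) divided by Σ_j π_j f_j(x).
Evaluate each component's likelihood at the observed value:
  f_1 = 0.323034
  f_2 = 0.139653
Unnormalised posteriors:
  π_1·f_1 = 0.68 × 0.323034 = 0.219663
  π_2·f_2 = 0.32 × 0.139653 = 0.0446888
Evidence: 0.219663 + 0.0446888 = 0.264352
So the posterior for Class 2 is 0.0446888 / 0.264352 ≈ 0.1691.

0.1691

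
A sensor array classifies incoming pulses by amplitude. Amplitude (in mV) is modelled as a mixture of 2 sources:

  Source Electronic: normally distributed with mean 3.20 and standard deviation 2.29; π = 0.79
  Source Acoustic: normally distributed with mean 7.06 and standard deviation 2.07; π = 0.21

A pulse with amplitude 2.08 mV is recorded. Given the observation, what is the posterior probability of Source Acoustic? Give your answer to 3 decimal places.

The responsibility of component k is w_k f_k(x) divided by Σ_j w_j f_j(x).
Component likelihoods at x = 2.08 mV:
  p_Electronic = 0.154573
  p_Acoustic = 0.010669
Unnormalised posteriors:
  w_Electronic·p_Electronic = 0.79 × 0.154573 = 0.122112
  w_Acoustic·p_Acoustic = 0.21 × 0.010669 = 0.00224048
Evidence: 0.122112 + 0.00224048 = 0.124353
P(Source Acoustic | x) ≈ 0.018

0.018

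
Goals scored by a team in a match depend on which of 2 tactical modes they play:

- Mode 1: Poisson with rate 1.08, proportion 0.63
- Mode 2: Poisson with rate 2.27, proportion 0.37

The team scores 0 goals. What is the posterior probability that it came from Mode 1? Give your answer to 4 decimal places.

Posterior ∝ prior × likelihood, so P(k | x) ∝ P(Z=k) f_k(x); normalise over all components.
Component likelihoods at x = 0 goals:
  p_1 = 0.339596
  p_2 = 0.103312
Prior × likelihood for each component:
  P(Z=1)·p_1 = 0.63 × 0.339596 = 0.213945
  P(Z=2)·p_2 = 0.37 × 0.103312 = 0.0382255
Marginal: 0.213945 + 0.0382255 = 0.252171
P(Mode 1 | data) ≈ 0.8484

0.8484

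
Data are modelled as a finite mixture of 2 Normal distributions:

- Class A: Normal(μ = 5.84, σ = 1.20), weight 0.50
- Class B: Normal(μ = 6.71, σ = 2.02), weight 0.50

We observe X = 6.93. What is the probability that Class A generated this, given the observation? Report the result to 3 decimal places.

The responsibility of component k is w_k f_k(x) divided by Σ_j w_j f_j(x).
Component likelihoods at x = 6.93:
  L_A = 0.220073
  L_B = 0.196328
Multiply by the mixture weights:
  w_A·L_A = 0.50 × 0.220073 = 0.110037
  w_B·L_B = 0.50 × 0.196328 = 0.0981642
Denominator: 0.110037 + 0.0981642 = 0.208201
Responsibility of Class A: 0.110037 / 0.208201 ≈ 0.529

0.529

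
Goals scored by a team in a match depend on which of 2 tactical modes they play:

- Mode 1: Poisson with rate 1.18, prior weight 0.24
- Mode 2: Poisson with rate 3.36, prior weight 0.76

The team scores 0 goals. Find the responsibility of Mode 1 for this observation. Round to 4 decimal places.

0.7364

The responsibility of component k is w_k f_k(x) divided by Σ_j w_j f_j(x).
Poisson probabilities:
  f_1 = 0.307279
  f_2 = 0.0347353
Prior × likelihood for each component:
  w_1·f_1 = 0.24 × 0.307279 = 0.0737469
  w_2·f_2 = 0.76 × 0.0347353 = 0.0263988
Evidence: 0.0737469 + 0.0263988 = 0.100146
So the posterior for Mode 1 is 0.0737469 / 0.100146 ≈ 0.7364.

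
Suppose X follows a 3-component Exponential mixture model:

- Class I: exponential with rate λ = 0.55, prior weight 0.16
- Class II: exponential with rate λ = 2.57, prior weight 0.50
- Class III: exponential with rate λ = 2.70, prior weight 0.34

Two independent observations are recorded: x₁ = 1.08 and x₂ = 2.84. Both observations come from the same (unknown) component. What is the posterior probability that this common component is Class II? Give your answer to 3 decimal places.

P(component k | x) = P(Z=k)·f_k(x) / marginal(x), where marginal(x) = Σ_j P(Z=j)·f_j(x).
Since both observations come from the same component, the likelihood for component k is f_k(x₁)·f_k(x₂).
  p_I = [0.55·e^(−0.55·1.08) = 0.55·e^(−0.5940) = 0.303663] × [0.115344] = 0.0350257
  p_II = [2.57·e^(−2.57·1.08) = 2.57·e^(−2.7756) = 0.160142] × [0.00173822] = 0.000278362
  p_III = [2.70·e^(−2.70·1.08) = 2.70·e^(−2.9160) = 0.146205] × [0.00126239] = 0.000184567
Weight by the priors:
  P(Z=I)·p_I = 0.16 × 0.0350257 = 0.00560411
  P(Z=II)·p_II = 0.50 × 0.000278362 = 0.000139181
  P(Z=III)·p_III = 0.34 × 0.000184567 = 6.27529e-05
Sum: 0.00560411 + 0.000139181 + 6.27529e-05 = 0.00580604
So the posterior for Class II is 0.000139181 / 0.00580604 ≈ 0.024.

0.024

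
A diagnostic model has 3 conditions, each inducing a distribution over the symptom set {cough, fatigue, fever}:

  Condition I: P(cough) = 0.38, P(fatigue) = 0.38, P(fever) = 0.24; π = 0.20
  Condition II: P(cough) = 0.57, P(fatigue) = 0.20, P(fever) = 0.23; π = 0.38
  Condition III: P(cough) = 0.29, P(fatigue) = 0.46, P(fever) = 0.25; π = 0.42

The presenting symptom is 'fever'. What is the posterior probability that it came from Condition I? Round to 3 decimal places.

0.200

P(component k | x) = π_k·f_k(x) / marginal(x), where marginal(x) = Σ_j π_j·f_j(x).
Component likelihoods at x = 'fever':
  f_I = P(fever | comp) = 0.24
  f_II = P(fever | comp) = 0.23
  f_III = P(fever | comp) = 0.25
Weight by the priors:
  π_I·f_I = 0.20 × 0.24 = 0.048
  π_II·f_II = 0.38 × 0.23 = 0.0874
  π_III·f_III = 0.42 × 0.25 = 0.105
Marginal: 0.048 + 0.0874 + 0.105 = 0.2404
Responsibility of Condition I: 0.048 / 0.2404 ≈ 0.200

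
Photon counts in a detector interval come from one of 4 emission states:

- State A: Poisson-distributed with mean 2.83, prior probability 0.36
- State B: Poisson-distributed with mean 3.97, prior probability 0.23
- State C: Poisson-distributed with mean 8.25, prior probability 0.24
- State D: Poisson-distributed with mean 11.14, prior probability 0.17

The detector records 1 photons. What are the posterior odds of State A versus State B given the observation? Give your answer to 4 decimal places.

3.4887

Since P(k|x) ∝ w_k f_k(x), the posterior odds are w_i f_i(x) / (w_j f_j(x)).
Component likelihoods at x = 1 photons:
  L_A = 0.167006
  L_B = 0.0749275
  L_C = 0.00215538
  L_D = 0.00016175
0.0601223 / 0.0172333 ≈ 3.4887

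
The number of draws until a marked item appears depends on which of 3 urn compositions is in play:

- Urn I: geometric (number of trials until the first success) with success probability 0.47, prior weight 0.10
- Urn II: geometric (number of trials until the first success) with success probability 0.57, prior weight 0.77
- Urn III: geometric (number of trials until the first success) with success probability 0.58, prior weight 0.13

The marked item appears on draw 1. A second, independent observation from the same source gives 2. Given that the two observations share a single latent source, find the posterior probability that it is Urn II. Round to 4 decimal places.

P(component k | x) = π_k·f_k(x) / marginal(x), where marginal(x) = Σ_j π_j·f_j(x).
Since both observations come from the same component, the likelihood for component k is f_k(x₁)·f_k(x₂).
  p_I = [0.47·(1−0.47)^0 = 0.47·1 = 0.47] × [0.2491] = 0.117077
  p_II = [0.57·(1−0.57)^0 = 0.57·1 = 0.57] × [0.2451] = 0.139707
  p_III = [0.58·(1−0.58)^0 = 0.58·1 = 0.58] × [0.2436] = 0.141288
Prior × likelihood for each component:
  π_I·p_I = 0.10 × 0.117077 = 0.0117077
  π_II·p_II = 0.77 × 0.139707 = 0.107574
  π_III·p_III = 0.13 × 0.141288 = 0.0183674
Evidence: 0.0117077 + 0.107574 + 0.0183674 = 0.13765
P(Urn II | data) ≈ 0.7815

0.7815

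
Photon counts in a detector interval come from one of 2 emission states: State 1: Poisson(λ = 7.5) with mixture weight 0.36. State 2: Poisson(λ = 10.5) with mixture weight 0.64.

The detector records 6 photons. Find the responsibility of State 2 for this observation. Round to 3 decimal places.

By Bayes' theorem, P(k | x) = w_k f_k(x) / Σ_j w_j f_j(x).
Component likelihoods at x = 6 photons:
  p_1 = e^(−7.5)·7.5^6/6! = 0.136718
  p_2 = e^(−10.5)·10.5^6/6! = 0.051252
Prior × likelihood for each component:
  w_1·p_1 = 0.36 × 0.136718 = 0.0492186
  w_2·p_2 = 0.64 × 0.051252 = 0.0328013
Evidence: 0.0492186 + 0.0328013 = 0.0820199
P(State 2 | the observation) = 0.0328013 / 0.0820199 ≈ 0.400

0.400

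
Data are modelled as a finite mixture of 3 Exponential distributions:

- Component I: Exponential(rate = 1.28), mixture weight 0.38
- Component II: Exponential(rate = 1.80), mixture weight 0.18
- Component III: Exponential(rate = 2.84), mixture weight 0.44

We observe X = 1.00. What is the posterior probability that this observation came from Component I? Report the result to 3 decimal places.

P(component k | x) = P(Z=k)·f_k(x) / marginal(x), where marginal(x) = Σ_j P(Z=j)·f_j(x).
Component likelihoods at x = 1.00:
  p_I = 1.28·e^(−1.28·1.00) = 1.28·e^(−1.2800) = 0.355888
  p_II = 1.80·e^(−1.80·1.00) = 1.80·e^(−1.8000) = 0.297538
  p_III = 2.84·e^(−2.84·1.00) = 2.84·e^(−2.8400) = 0.165929
Weight by the priors:
  P(Z=I)·p_I = 0.38 × 0.355888 = 0.135237
  P(Z=II)·p_II = 0.18 × 0.297538 = 0.0535568
  P(Z=III)·p_III = 0.44 × 0.165929 = 0.0730087
Sum: 0.135237 + 0.0535568 + 0.0730087 = 0.261803
Responsibility of Component I: 0.135237 / 0.261803 ≈ 0.517

0.517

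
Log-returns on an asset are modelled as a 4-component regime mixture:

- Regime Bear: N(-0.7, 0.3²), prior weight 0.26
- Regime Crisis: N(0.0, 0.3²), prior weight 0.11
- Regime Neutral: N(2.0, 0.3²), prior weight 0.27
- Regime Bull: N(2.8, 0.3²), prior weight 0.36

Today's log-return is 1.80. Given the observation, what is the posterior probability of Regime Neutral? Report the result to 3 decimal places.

By Bayes' theorem, P(k | x) = w_k f_k(x) / Σ_j w_j f_j(x).
Normal densities:
  p_Bear = 1.10693e-15
  p_Crisis = 2.02529e-08
  p_Neutral = 1.06483
  p_Bull = 0.00514093
Unnormalised posteriors:
  w_Bear·p_Bear = 0.26 × 1.10693e-15 = 2.87801e-16
  w_Crisis·p_Crisis = 0.11 × 2.02529e-08 = 2.22782e-09
  w_Neutral·p_Neutral = 0.27 × 1.06483 = 0.287503
  w_Bull·p_Bull = 0.36 × 0.00514093 = 0.00185073
Marginal: 2.87801e-16 + 2.22782e-09 + 0.287503 + 0.00185073 = 0.289354
So the posterior for Regime Neutral is 0.287503 / 0.289354 ≈ 0.994.

0.994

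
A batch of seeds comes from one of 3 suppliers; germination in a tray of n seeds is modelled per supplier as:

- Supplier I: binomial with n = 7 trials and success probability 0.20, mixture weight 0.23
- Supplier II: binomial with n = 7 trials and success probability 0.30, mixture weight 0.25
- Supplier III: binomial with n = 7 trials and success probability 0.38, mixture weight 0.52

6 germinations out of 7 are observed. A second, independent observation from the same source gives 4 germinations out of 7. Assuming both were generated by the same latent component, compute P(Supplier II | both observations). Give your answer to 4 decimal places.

0.0683

Posterior ∝ prior × likelihood, so P(k | x) ∝ w_k f_k(x); normalise over all components.
Since both observations come from the same component, the likelihood for component k is f_k(x₁)·f_k(x₂).
  p_I = [C(7,6)·0.20^6·0.80^1 = 7·6.4e-05·0.8 = 0.0003584] × [0.028672] = 1.0276e-05
  p_II = [C(7,6)·0.30^6·0.70^1 = 7·0.000729·0.7 = 0.0035721] × [0.0972405] = 0.000347353
  p_III = [C(7,6)·0.38^6·0.62^1 = 7·0.00301094·0.62 = 0.0130675] × [0.173931] = 0.00227284
Weight by the priors:
  w_I·p_I = 0.23 × 1.0276e-05 = 2.36349e-06
  w_II·p_II = 0.25 × 0.000347353 = 8.68382e-05
  w_III·p_III = 0.52 × 0.00227284 = 0.00118188
Sum: 2.36349e-06 + 8.68382e-05 + 0.00118188 = 0.00127108
P(Supplier II | data) = 8.68382e-05 / 0.00127108 ≈ 0.0683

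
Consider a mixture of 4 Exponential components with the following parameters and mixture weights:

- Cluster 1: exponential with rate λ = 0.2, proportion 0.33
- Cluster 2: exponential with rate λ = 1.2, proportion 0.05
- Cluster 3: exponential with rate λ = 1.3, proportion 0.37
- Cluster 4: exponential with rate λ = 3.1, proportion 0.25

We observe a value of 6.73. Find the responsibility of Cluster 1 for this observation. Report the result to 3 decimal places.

0.995

P(component k | x) = w_k·f_k(x) / marginal(x), where marginal(x) = Σ_j w_j·f_j(x).
Component likelihoods at x = 6.73:
  f_1 = 0.2·e^(−0.2·6.73) = 0.2·e^(−1.3460) = 0.0520559
  f_2 = 1.2·e^(−1.2·6.73) = 1.2·e^(−8.0760) = 0.000373095
  f_3 = 1.3·e^(−1.3·6.73) = 1.3·e^(−8.7490) = 0.000206206
  f_4 = 3.1·e^(−3.1·6.73) = 3.1·e^(−20.8630) = 2.69573e-09
Multiply by the mixture weights:
  w_1·f_1 = 0.33 × 0.0520559 = 0.0171784
  w_2·f_2 = 0.05 × 0.000373095 = 1.86547e-05
  w_3·f_3 = 0.37 × 0.000206206 = 7.62962e-05
  w_4·f_4 = 0.25 × 2.69573e-09 = 6.73932e-10
Sum: 0.0171784 + 1.86547e-05 + 7.62962e-05 + 6.73932e-10 = 0.0172734
Responsibility of Cluster 1: 0.0171784 / 0.0172734 ≈ 0.995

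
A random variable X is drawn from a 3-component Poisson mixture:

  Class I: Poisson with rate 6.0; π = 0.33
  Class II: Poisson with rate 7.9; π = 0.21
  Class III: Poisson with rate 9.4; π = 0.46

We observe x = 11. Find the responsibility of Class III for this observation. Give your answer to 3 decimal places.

0.687

P(component k | x) = w_k·f_k(x) / marginal(x), where marginal(x) = Σ_j w_j·f_j(x).
Evaluate each component's likelihood at the observed value:
  p_I = 0.022529
  p_II = 0.069473
  p_III = 0.104926
Weight by the priors:
  w_I·p_I = 0.33 × 0.022529 = 0.00743456
  w_II·p_II = 0.21 × 0.069473 = 0.0145893
  w_III·p_III = 0.46 × 0.104926 = 0.0482659
Evidence: 0.00743456 + 0.0145893 + 0.0482659 = 0.0702898
P(Class III | data) ≈ 0.687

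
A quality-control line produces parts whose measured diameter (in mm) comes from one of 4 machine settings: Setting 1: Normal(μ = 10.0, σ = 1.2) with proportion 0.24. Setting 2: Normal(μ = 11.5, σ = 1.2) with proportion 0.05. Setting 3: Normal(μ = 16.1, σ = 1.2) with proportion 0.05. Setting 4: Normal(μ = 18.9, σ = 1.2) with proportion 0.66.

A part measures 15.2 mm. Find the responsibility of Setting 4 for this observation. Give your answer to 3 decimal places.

Apply Bayes' rule: the posterior for each component is proportional to its prior times its likelihood at x.
Component likelihoods at x = 15.2 mm:
  f_1 = (1/(1.2·√(2π)))·exp(−(15.2−10.0)²/(2·1.2²)) = 0.332452·exp(-9.38889) = 2.78091e-05
  f_2 = (1/(1.2·√(2π)))·exp(−(15.2−11.5)²/(2·1.2²)) = 0.332452·exp(-4.75347) = 0.0028663
  f_3 = (1/(1.2·√(2π)))·exp(−(15.2−16.1)²/(2·1.2²)) = 0.332452·exp(-0.28125) = 0.250948
  f_4 = (1/(1.2·√(2π)))·exp(−(15.2−18.9)²/(2·1.2²)) = 0.332452·exp(-4.75347) = 0.0028663
Unnormalised posteriors:
  P(Z=1)·f_1 = 0.24 × 2.78091e-05 = 6.67417e-06
  P(Z=2)·f_2 = 0.05 × 0.0028663 = 0.000143315
  P(Z=3)·f_3 = 0.05 × 0.250948 = 0.0125474
  P(Z=4)·f_4 = 0.66 × 0.0028663 = 0.00189176
Marginal: 6.67417e-06 + 0.000143315 + 0.0125474 + 0.00189176 = 0.0145891
P(Setting 4 | data) ≈ 0.130

0.130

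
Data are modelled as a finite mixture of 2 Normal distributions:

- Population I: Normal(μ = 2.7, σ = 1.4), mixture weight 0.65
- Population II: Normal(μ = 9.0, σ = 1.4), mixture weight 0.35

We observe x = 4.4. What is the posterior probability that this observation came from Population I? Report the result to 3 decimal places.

P(component k | x) = P(Z=k)·f_k(x) / marginal(x), where marginal(x) = Σ_j P(Z=j)·f_j(x).
Component likelihoods at x = 4.4:
  L_I = 0.136333
  L_II = 0.00128967
Weight by the priors:
  P(Z=I)·L_I = 0.65 × 0.136333 = 0.0886164
  P(Z=II)·L_II = 0.35 × 0.00128967 = 0.000451384
Marginal: 0.0886164 + 0.000451384 = 0.0890678
P(Population I | x) = 0.0886164 / 0.0890678 ≈ 0.995

0.995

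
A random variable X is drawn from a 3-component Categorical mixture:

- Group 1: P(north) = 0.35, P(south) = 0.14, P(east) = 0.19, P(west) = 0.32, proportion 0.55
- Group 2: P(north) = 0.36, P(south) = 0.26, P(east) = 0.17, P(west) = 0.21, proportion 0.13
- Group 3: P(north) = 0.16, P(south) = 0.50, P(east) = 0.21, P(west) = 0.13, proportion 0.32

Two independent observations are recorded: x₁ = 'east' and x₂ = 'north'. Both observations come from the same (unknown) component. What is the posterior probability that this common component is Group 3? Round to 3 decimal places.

Apply Bayes' rule: the posterior for each component is proportional to its prior times its likelihood at x.
Since both observations come from the same component, the likelihood for component k is f_k(x₁)·f_k(x₂).
  f_1 = [0.19] × [0.35] = 0.0665
  f_2 = [0.17] × [0.36] = 0.0612
  f_3 = [0.21] × [0.16] = 0.0336
Multiply by the mixture weights:
  π_1·f_1 = 0.55 × 0.0665 = 0.036575
  π_2·f_2 = 0.13 × 0.0612 = 0.007956
  π_3·f_3 = 0.32 × 0.0336 = 0.010752
Sum: 0.036575 + 0.007956 + 0.010752 = 0.055283
P(Group 3 | x₁,x₂) ≈ 0.194

0.194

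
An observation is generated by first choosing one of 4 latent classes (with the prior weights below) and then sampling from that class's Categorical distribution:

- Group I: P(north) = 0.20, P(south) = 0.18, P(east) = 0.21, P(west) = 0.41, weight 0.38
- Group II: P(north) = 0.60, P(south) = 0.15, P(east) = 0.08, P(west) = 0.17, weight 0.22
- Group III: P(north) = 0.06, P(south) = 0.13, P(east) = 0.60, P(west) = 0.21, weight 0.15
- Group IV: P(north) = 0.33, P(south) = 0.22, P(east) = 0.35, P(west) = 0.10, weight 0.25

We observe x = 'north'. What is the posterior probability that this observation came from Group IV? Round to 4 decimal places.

Posterior ∝ prior × likelihood, so P(k | x) ∝ P(Z=k) f_k(x); normalise over all components.
Component likelihoods at x = 'north':
  L_I = 0.2
  L_II = 0.6
  L_III = 0.06
  L_IV = 0.33
Unnormalised posteriors:
  P(Z=I)·L_I = 0.38 × 0.2 = 0.076
  P(Z=II)·L_II = 0.22 × 0.6 = 0.132
  P(Z=III)·L_III = 0.15 × 0.06 = 0.009
  P(Z=IV)·L_IV = 0.25 × 0.33 = 0.0825
Normaliser: 0.076 + 0.132 + 0.009 + 0.0825 = 0.2995
P(Group IV | the observation) ≈ 0.2755

0.2755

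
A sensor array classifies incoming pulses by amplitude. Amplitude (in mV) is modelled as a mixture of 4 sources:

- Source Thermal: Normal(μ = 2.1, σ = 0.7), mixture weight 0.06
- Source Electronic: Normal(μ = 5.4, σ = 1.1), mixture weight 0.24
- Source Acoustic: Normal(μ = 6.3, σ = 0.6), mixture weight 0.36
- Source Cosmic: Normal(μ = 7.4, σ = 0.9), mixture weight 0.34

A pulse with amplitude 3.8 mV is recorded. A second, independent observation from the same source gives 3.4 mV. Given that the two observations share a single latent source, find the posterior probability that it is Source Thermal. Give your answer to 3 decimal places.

Posterior ∝ prior × likelihood, so P(k | x) ∝ P(Z=k) f_k(x); normalise over all components.
Since both observations come from the same component, the likelihood for component k is f_k(x₁)·f_k(x₂).
  L_Thermal = [(1/(0.7·√(2π)))·exp(−(3.8−2.1)²/(2·0.7²)) = 0.569918·exp(-2.94898) = 0.0298598] × [0.101596] = 0.00303363
  L_Electronic = [(1/(1.1·√(2π)))·exp(−(3.8−5.4)²/(2·1.1²)) = 0.362675·exp(-1.05785) = 0.125921] × [0.0694505] = 0.00874528
  L_Acoustic = [(1/(0.6·√(2π)))·exp(−(3.8−6.3)²/(2·0.6²)) = 0.664904·exp(-8.68056) = 0.000112938] × [5.62287e-06] = 6.35038e-10
  L_Cosmic = [(1/(0.9·√(2π)))·exp(−(3.8−7.4)²/(2·0.9²)) = 0.443269·exp(-8.00000) = 0.0001487] × [2.27688e-05] = 3.38572e-09
Multiply by the mixture weights:
  P(Z=Thermal)·L_Thermal = 0.06 × 0.00303363 = 0.000182018
  P(Z=Electronic)·L_Electronic = 0.24 × 0.00874528 = 0.00209887
  P(Z=Acoustic)·L_Acoustic = 0.36 × 6.35038e-10 = 2.28614e-10
  P(Z=Cosmic)·L_Cosmic = 0.34 × 3.38572e-09 = 1.15114e-09
Sum: 0.000182018 + 0.00209887 + 2.28614e-10 + 1.15114e-09 = 0.00228089
Responsibility of Source Thermal: 0.000182018 / 0.00228089 ≈ 0.080

0.080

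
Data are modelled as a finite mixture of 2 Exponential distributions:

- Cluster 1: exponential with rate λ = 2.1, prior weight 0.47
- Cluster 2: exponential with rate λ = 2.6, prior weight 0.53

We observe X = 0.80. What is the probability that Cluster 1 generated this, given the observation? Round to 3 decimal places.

The responsibility of component k is π_k f_k(x) divided by Σ_j π_j f_j(x).
Evaluate each component's likelihood at the observed value:
  f_1 = 0.391385
  f_2 = 0.324819
Unnormalised posteriors:
  π_1·f_1 = 0.47 × 0.391385 = 0.183951
  π_2·f_2 = 0.53 × 0.324819 = 0.172154
Marginal: 0.183951 + 0.172154 = 0.356105
Responsibility of Cluster 1: 0.183951 / 0.356105 ≈ 0.517

0.517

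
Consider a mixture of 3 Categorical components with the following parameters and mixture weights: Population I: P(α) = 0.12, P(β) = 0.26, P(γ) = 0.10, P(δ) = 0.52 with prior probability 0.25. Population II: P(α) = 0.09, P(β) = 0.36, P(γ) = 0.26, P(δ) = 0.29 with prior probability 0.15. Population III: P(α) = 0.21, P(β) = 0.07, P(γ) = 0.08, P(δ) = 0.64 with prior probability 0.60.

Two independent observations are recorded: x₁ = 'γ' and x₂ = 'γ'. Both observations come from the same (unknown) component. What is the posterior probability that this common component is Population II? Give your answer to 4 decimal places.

0.6153

Apply Bayes' rule: the posterior for each component is proportional to its prior times its likelihood at x.
Since both observations come from the same component, the likelihood for component k is f_k(x₁)·f_k(x₂).
  f_I = [0.1] × [0.1] = 0.01
  f_II = [0.26] × [0.26] = 0.0676
  f_III = [0.08] × [0.08] = 0.0064
Weight by the priors:
  P(Z=I)·f_I = 0.25 × 0.01 = 0.0025
  P(Z=II)·f_II = 0.15 × 0.0676 = 0.01014
  P(Z=III)·f_III = 0.60 × 0.0064 = 0.00384
Evidence: 0.0025 + 0.01014 + 0.00384 = 0.01648
P(Population II | data) = 0.01014 / 0.01648 ≈ 0.6153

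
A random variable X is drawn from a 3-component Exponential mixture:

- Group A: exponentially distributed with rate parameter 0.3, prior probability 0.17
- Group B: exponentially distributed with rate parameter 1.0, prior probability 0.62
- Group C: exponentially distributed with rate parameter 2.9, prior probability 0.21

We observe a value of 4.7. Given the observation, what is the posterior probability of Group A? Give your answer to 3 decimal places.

0.688

Posterior ∝ prior × likelihood, so P(k | x) ∝ π_k f_k(x); normalise over all components.
Exponential densities:
  f_A = 0.073243
  f_B = 0.00909528
  f_C = 3.49112e-06
Unnormalised posteriors:
  π_A·f_A = 0.17 × 0.073243 = 0.0124513
  π_B·f_B = 0.62 × 0.00909528 = 0.00563907
  π_C·f_C = 0.21 × 3.49112e-06 = 7.33134e-07
Normaliser: 0.0124513 + 0.00563907 + 7.33134e-07 = 0.0180911
So the posterior for Group A is 0.0124513 / 0.0180911 ≈ 0.688.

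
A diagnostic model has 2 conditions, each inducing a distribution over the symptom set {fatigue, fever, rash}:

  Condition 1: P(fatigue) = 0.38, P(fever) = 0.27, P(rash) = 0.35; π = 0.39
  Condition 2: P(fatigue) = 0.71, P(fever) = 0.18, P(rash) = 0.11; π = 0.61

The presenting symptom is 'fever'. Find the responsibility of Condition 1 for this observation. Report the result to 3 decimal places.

0.490

P(component k | x) = π_k·f_k(x) / marginal(x), where marginal(x) = Σ_j π_j·f_j(x).
Component likelihoods at x = 'fever':
  f_1 = 0.27
  f_2 = 0.18
Unnormalised posteriors:
  π_1·f_1 = 0.39 × 0.27 = 0.1053
  π_2·f_2 = 0.61 × 0.18 = 0.1098
Normaliser: 0.1053 + 0.1098 = 0.2151
So the posterior for Condition 1 is 0.1053 / 0.2151 ≈ 0.490.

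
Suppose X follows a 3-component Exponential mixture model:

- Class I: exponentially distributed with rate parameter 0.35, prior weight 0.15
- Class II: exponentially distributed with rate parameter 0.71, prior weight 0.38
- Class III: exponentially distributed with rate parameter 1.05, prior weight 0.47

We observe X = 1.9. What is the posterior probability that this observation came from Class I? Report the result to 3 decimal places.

0.164

P(component k | x) = π_k·f_k(x) / marginal(x), where marginal(x) = Σ_j π_j·f_j(x).
Exponential densities:
  f_I = 0.35·e^(−0.35·1.9) = 0.35·e^(−0.6650) = 0.179996
  f_II = 0.71·e^(−0.71·1.9) = 0.71·e^(−1.3490) = 0.184245
  f_III = 1.05·e^(−1.05·1.9) = 1.05·e^(−1.9950) = 0.142814
Weight by the priors:
  π_I·f_I = 0.15 × 0.179996 = 0.0269994
  π_II·f_II = 0.38 × 0.184245 = 0.070013
  π_III·f_III = 0.47 × 0.142814 = 0.0671227
Sum: 0.0269994 + 0.070013 + 0.0671227 = 0.164135
P(Class I | the observation) ≈ 0.164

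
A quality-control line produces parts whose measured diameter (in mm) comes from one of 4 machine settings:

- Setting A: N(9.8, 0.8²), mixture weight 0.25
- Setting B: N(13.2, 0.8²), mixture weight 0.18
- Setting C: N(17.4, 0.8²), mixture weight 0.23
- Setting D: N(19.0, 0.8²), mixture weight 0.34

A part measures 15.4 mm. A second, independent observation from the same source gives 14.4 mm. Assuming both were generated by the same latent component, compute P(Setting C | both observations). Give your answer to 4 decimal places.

0.0067

Posterior ∝ prior × likelihood, so P(k | x) ∝ π_k f_k(x); normalise over all components.
Since both observations come from the same component, the likelihood for component k is f_k(x₁)·f_k(x₂).
  f_A = [1.14184e-11] × [3.29905e-08] = 3.76699e-19
  f_B = [0.011367] × [0.161897] = 0.00184028
  f_C = [0.0219104] × [0.000440745] = 9.65688e-06
  f_D = [1.99797e-05] × [3.29905e-08] = 6.5914e-13
Weight by the priors:
  π_A·f_A = 0.25 × 3.76699e-19 = 9.41748e-20
  π_B·f_B = 0.18 × 0.00184028 = 0.00033125
  π_C·f_C = 0.23 × 9.65688e-06 = 2.22108e-06
  π_D·f_D = 0.34 × 6.5914e-13 = 2.24108e-13
Denominator: 9.41748e-20 + 0.00033125 + 2.22108e-06 + 2.24108e-13 = 0.000333471
P(Setting C | x₁,x₂) ≈ 0.0067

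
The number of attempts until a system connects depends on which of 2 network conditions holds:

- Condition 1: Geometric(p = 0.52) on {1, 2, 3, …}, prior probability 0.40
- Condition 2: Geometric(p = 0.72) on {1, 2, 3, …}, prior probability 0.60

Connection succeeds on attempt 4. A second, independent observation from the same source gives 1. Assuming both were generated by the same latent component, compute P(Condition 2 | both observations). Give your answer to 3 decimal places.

0.363

P(component k | x) = π_k·f_k(x) / marginal(x), where marginal(x) = Σ_j π_j·f_j(x).
Since both observations come from the same component, the likelihood for component k is f_k(x₁)·f_k(x₂).
  f_1 = [0.52·(1−0.52)^3 = 0.52·0.110592 = 0.0575078] × [0.52] = 0.0299041
  f_2 = [0.72·(1−0.72)^3 = 0.72·0.021952 = 0.0158054] × [0.72] = 0.0113799
Unnormalised posteriors:
  π_1·f_1 = 0.40 × 0.0299041 = 0.0119616
  π_2·f_2 = 0.60 × 0.0113799 = 0.00682795
Denominator: 0.0119616 + 0.00682795 = 0.0187896
P(Condition 2 | x₁, x₂) = 0.00682795 / 0.0187896 ≈ 0.363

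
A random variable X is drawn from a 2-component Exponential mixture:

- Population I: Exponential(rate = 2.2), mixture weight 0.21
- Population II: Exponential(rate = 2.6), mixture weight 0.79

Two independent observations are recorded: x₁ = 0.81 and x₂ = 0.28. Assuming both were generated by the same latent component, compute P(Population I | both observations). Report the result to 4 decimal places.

P(component k | x) = π_k·f_k(x) / marginal(x), where marginal(x) = Σ_j π_j·f_j(x).
Since both observations come from the same component, the likelihood for component k is f_k(x₁)·f_k(x₂).
  p_I = [2.2·e^(−2.2·0.81) = 2.2·e^(−1.7820) = 0.370263] × [1.18822] = 0.439954
  p_II = [2.6·e^(−2.6·0.81) = 2.6·e^(−2.1060) = 0.316482] × [1.25547] = 0.397334
Prior × likelihood for each component:
  π_I·p_I = 0.21 × 0.439954 = 0.0923903
  π_II·p_II = 0.79 × 0.397334 = 0.313894
Marginal: 0.0923903 + 0.313894 = 0.406284
P(Population I | x₁, x₂) ≈ 0.2274

0.2274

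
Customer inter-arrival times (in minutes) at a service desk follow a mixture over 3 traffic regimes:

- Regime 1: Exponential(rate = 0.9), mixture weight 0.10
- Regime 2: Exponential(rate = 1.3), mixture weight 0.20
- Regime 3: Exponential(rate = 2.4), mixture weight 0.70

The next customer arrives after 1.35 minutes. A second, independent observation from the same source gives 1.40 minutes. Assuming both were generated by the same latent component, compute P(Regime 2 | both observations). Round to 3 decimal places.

By Bayes' theorem, P(k | x) = P(Z=k) f_k(x) / Σ_j P(Z=j) f_j(x).
Since both observations come from the same component, the likelihood for component k is f_k(x₁)·f_k(x₂).
  f_1 = [0.9·e^(−0.9·1.35) = 0.9·e^(−1.2150) = 0.267039] × [0.255289] = 0.068172
  f_2 = [1.3·e^(−1.3·1.35) = 1.3·e^(−1.7550) = 0.224779] × [0.210633] = 0.0473461
  f_3 = [2.4·e^(−2.4·1.35) = 2.4·e^(−3.2400) = 0.0939933] × [0.0833646] = 0.00783572
Multiply by the mixture weights:
  P(Z=1)·f_1 = 0.10 × 0.068172 = 0.0068172
  P(Z=2)·f_2 = 0.20 × 0.0473461 = 0.00946921
  P(Z=3)·f_3 = 0.70 × 0.00783572 = 0.005485
Sum: 0.0068172 + 0.00946921 + 0.005485 = 0.0217714
P(Regime 2 | data) ≈ 0.435

0.435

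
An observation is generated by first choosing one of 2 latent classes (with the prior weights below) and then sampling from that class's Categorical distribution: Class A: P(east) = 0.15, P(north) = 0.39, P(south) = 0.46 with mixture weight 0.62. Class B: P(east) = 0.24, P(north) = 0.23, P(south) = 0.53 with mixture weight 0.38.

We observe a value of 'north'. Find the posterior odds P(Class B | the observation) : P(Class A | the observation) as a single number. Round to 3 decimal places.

0.361

The posterior odds equal the prior odds times the likelihood ratio: (w_i/w_j)·(f_i(x)/f_j(x)).
Evaluate each component's likelihood at the observed value:
  p_A = P(north | comp) = 0.39
  p_B = P(north | comp) = 0.23
Posterior odds = (w_B·p_B) / (w_A·p_A) = (0.38·0.23) / (0.62·0.39) = 0.0874 / 0.2418 ≈ 0.361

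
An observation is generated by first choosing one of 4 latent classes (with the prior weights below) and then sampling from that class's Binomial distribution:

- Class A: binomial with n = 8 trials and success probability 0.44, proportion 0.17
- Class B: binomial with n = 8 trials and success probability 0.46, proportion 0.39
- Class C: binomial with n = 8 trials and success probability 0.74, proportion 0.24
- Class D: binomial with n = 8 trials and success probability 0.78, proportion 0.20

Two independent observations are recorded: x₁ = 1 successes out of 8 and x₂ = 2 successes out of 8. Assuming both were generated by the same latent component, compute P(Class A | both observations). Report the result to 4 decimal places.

0.3796

Apply Bayes' rule: the posterior for each component is proportional to its prior times its likelihood at x.
Since both observations come from the same component, the likelihood for component k is f_k(x₁)·f_k(x₂).
  p_A = [0.0607937] × [0.167183] = 0.0101637
  p_B = [0.0492724] × [0.146905] = 0.00723836
  p_C = [0.000475483] × [0.00473654] = 2.25215e-06
  p_D = [0.000155648] × [0.00193145] = 3.00626e-07
Weight by the priors:
  π_A·p_A = 0.17 × 0.0101637 = 0.00172782
  π_B·p_B = 0.39 × 0.00723836 = 0.00282296
  π_C·p_C = 0.24 × 2.25215e-06 = 5.40515e-07
  π_D·p_D = 0.20 × 3.00626e-07 = 6.01252e-08
Marginal: 0.00172782 + 0.00282296 + 5.40515e-07 + 6.01252e-08 = 0.00455139
So the posterior for Class A is 0.00172782 / 0.00455139 ≈ 0.3796.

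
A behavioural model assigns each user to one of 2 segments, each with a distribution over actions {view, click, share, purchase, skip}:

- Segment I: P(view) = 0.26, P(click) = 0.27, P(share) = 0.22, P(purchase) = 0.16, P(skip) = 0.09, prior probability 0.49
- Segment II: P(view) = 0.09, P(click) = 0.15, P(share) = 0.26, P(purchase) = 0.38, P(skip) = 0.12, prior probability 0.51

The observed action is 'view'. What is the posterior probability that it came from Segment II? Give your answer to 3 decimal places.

0.265

The responsibility of component k is P(Z=k) f_k(x) divided by Σ_j P(Z=j) f_j(x).
Categorical probabilities:
  f_I = 0.26
  f_II = 0.09
Prior × likelihood for each component:
  P(Z=I)·f_I = 0.49 × 0.26 = 0.1274
  P(Z=II)·f_II = 0.51 × 0.09 = 0.0459
Marginal: 0.1274 + 0.0459 = 0.1733
So the posterior for Segment II is 0.0459 / 0.1733 ≈ 0.265.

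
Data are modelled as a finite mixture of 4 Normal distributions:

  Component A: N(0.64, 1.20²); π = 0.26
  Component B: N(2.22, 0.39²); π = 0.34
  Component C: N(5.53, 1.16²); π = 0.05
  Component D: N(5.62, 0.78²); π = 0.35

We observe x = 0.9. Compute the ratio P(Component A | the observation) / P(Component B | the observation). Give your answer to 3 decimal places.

Since P(k|x) ∝ P(Z=k) f_k(x), the posterior odds are P(Z=i) f_i(x) / (P(Z=j) f_j(x)).
Evaluate each component's likelihood at the observed value:
  L_A = 0.324739
  L_B = 0.00332881
  L_C = 0.000119414
  L_D = 5.71893e-09
0.0844322 / 0.0011318 ≈ 74.600

74.600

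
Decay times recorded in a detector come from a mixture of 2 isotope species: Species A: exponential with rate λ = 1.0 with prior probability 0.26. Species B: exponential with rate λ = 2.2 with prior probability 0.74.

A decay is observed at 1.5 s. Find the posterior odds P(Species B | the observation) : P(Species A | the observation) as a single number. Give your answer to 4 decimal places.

1.0350

Only the two components matter; the odds are (π_i f_i(x)) / (π_j f_j(x)).
Component likelihoods at x = 1.5 s:
  L_A = 1.0·e^(−1.0·1.5) = 1.0·e^(−1.5000) = 0.22313
  L_B = 2.2·e^(−2.2·1.5) = 2.2·e^(−3.3000) = 0.081143
Posterior odds = (π_B·L_B) / (π_A·L_A) = (0.74·0.081143) / (0.26·0.22313) = 0.0600458 / 0.0580138 ≈ 1.0350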